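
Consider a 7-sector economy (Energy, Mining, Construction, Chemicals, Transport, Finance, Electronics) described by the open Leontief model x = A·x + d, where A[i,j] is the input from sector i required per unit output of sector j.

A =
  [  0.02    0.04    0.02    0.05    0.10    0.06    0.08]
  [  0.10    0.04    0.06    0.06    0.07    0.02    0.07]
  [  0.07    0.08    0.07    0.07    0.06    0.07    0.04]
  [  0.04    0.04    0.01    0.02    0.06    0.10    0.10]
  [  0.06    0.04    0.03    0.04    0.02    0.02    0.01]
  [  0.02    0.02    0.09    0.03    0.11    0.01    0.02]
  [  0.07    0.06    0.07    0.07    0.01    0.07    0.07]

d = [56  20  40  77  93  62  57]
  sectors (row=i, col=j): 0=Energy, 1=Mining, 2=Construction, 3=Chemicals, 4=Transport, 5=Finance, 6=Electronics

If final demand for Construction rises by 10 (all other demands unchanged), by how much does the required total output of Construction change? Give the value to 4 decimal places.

Form M = I − A:
  [  0.98   -0.04   -0.02   -0.05   -0.10   -0.06   -0.08]
  [ -0.10    0.96   -0.06   -0.06   -0.07   -0.02   -0.07]
  [ -0.07   -0.08    0.93   -0.07   -0.06   -0.07   -0.04]
  [ -0.04   -0.04   -0.01    0.98   -0.06   -0.10   -0.10]
  [ -0.06   -0.04   -0.03   -0.04    0.98   -0.02   -0.01]
  [ -0.02   -0.02   -0.09   -0.03   -0.11    0.99   -0.02]
  [ -0.07   -0.06   -0.07   -0.07   -0.01   -0.07    0.93]
Leontief inverse L = M⁻¹:
  [  1.0512    0.0651    0.0484    0.0768    0.1304    0.0865    0.1089]
  [  0.1351    1.0711    0.0900    0.0928    0.1088    0.0554    0.1085]
  [  0.1091    0.1127    1.1057    0.1047    0.1059    0.1054    0.0801]
  [  0.0699    0.0646    0.0418    1.0478    0.0938    0.1254    0.1290]
  [  0.0781    0.0556    0.0455    0.0566    1.0432    0.0381    0.0310]
  [  0.0468    0.0432    0.1118    0.0531    0.1343    1.0327    0.0414]
  [  0.1057    0.0912    0.1047    0.1031    0.0532    0.1056    1.1097]
Total output x = L · d:
  x_0 = 1.0512·56 + 0.0651·20 + 0.0484·40 + 0.0768·77 + 0.1304·93 + 0.0865·62 + 0.1089·57 = 91.7214
  x_1 = 0.1351·56 + 1.0711·20 + 0.0900·40 + 0.0928·77 + 0.1088·93 + 0.0554·62 + 0.1085·57 = 59.4703
  x_2 = 0.1091·56 + 0.1127·20 + 1.1057·40 + 0.1047·77 + 0.1059·93 + 0.1054·62 + 0.0801·57 = 81.6072
  x_3 = 0.0699·56 + 0.0646·20 + 0.0418·40 + 1.0478·77 + 0.0938·93 + 0.1254·62 + 0.1290·57 = 111.4142
  x_4 = 0.0781·56 + 0.0556·20 + 0.0455·40 + 0.0566·77 + 1.0432·93 + 0.0381·62 + 0.0310·57 = 112.8076
  x_5 = 0.0468·56 + 0.0432·20 + 0.1118·40 + 0.0531·77 + 0.1343·93 + 1.0327·62 + 0.0414·57 = 90.9213
  x_6 = 0.1057·56 + 0.0912·20 + 0.1047·40 + 0.1031·77 + 0.0532·93 + 0.1056·62 + 1.1097·57 = 94.6159
Δx_2 = L[2,2] · Δd_2 = 1.1057 · 10 = 11.0566

11.0566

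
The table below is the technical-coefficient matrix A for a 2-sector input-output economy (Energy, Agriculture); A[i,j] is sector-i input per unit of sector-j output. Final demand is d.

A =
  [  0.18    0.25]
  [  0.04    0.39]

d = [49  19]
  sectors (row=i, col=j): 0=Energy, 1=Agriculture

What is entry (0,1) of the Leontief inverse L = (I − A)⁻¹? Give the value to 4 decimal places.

L[0,1] = 0.5100

Form M = I − A:
  [  0.82   -0.25]
  [ -0.04    0.61]
Leontief inverse L = M⁻¹:
  [  1.2444    0.5100]
  [  0.0816    1.6728]
Total output x = L · d:
  x_0 = 1.2444·49 + 0.5100·19 = 70.6650
  x_1 = 0.0816·49 + 1.6728·19 = 35.7813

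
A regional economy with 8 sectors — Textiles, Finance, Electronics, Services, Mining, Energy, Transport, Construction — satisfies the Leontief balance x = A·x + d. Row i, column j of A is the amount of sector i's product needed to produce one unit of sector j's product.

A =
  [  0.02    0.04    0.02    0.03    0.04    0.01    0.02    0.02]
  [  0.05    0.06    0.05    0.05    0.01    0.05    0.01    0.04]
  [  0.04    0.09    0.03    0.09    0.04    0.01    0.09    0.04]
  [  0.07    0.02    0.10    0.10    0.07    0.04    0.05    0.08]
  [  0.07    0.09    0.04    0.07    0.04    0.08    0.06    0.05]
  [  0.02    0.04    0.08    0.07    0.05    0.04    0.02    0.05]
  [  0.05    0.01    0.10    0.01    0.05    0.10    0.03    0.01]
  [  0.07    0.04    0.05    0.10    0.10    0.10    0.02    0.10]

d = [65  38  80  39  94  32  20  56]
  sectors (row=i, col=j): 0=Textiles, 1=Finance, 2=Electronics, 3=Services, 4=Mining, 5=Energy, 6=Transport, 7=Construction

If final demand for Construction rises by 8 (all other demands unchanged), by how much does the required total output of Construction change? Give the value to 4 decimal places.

Form M = I − A:
  [  0.98   -0.04   -0.02   -0.03   -0.04   -0.01   -0.02   -0.02]
  [ -0.05    0.94   -0.05   -0.05   -0.01   -0.05   -0.01   -0.04]
  [ -0.04   -0.09    0.97   -0.09   -0.04   -0.01   -0.09   -0.04]
  [ -0.07   -0.02   -0.10    0.90   -0.07   -0.04   -0.05   -0.08]
  [ -0.07   -0.09   -0.04   -0.07    0.96   -0.08   -0.06   -0.05]
  [ -0.02   -0.04   -0.08   -0.07   -0.05    0.96   -0.02   -0.05]
  [ -0.05   -0.01   -0.10   -0.01   -0.05   -0.10    0.97   -0.01]
  [ -0.07   -0.04   -0.05   -0.10   -0.10   -0.10   -0.02    0.90]
Leontief inverse L = M⁻¹:
  [  1.0377    0.0576    0.0398    0.0529    0.0564    0.0285    0.0333    0.0372]
  [  0.0755    1.0866    0.0809    0.0876    0.0368    0.0751    0.0300    0.0679]
  [  0.0778    0.1231    1.0762    0.1366    0.0759    0.0505    0.1171    0.0755]
  [  0.1170    0.0661    0.1539    1.1654    0.1195    0.0875    0.0893    0.1285]
  [  0.1100    0.1296    0.0905    0.1247    1.0810    0.1230    0.0897    0.0912]
  [  0.0534    0.0739    0.1183    0.1177    0.0837    1.0730    0.0480    0.0850]
  [  0.0759    0.0428    0.1334    0.0501    0.0783    0.1269    1.0561    0.0371]
  [  0.1212    0.0905    0.1098    0.1731    0.1547    0.1538    0.0591    1.1559]
Total output x = L · d:
  x_0 = 1.0377·65 + 0.0576·38 + 0.0398·80 + 0.0529·39 + 0.0564·94 + 0.0285·32 + 0.0333·20 + 0.0372·56 = 83.8561
  x_1 = 0.0755·65 + 1.0866·38 + 0.0809·80 + 0.0876·39 + 0.0368·94 + 0.0751·32 + 0.0300·20 + 0.0679·56 = 66.3491
  x_2 = 0.0778·65 + 0.1231·38 + 1.0762·80 + 0.1366·39 + 0.0759·94 + 0.0505·32 + 0.1171·20 + 0.0755·56 = 116.4803
  x_3 = 0.1170·65 + 0.0661·38 + 0.1539·80 + 1.1654·39 + 0.1195·94 + 0.0875·32 + 0.0893·20 + 0.1285·56 = 90.8976
  x_4 = 0.1100·65 + 0.1296·38 + 0.0905·80 + 0.1247·39 + 1.0810·94 + 0.1230·32 + 0.0897·20 + 0.0912·56 = 136.6292
  x_5 = 0.0534·65 + 0.0739·38 + 0.1183·80 + 0.1177·39 + 0.0837·94 + 1.0730·32 + 0.0480·20 + 0.0850·56 = 68.2617
  x_6 = 0.0759·65 + 0.0428·38 + 0.1334·80 + 0.0501·39 + 0.0783·94 + 0.1269·32 + 1.0561·20 + 0.0371·56 = 53.8074
  x_7 = 0.1212·65 + 0.0905·38 + 0.1098·80 + 0.1731·39 + 0.1547·94 + 0.1538·32 + 0.0591·20 + 1.1559·56 = 112.2255
Δx_7 = L[7,7] · Δd_7 = 1.1559 · 8 = 9.2471

9.2471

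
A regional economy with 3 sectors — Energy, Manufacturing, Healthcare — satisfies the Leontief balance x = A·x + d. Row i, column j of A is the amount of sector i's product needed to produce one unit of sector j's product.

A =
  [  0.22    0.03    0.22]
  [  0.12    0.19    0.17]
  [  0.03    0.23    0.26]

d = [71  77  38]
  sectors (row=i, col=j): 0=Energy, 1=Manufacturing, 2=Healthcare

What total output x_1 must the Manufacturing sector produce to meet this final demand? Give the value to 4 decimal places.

Form M = I − A:
  [  0.78   -0.03   -0.22]
  [ -0.12    0.81   -0.17]
  [ -0.03   -0.23    0.74]
Leontief inverse L = M⁻¹:
  [  1.3252    0.1722    0.4335]
  [  0.2221    1.3496    0.3761]
  [  0.1228    0.4264    1.4858]
Total output x = L · d:
  x_0 = 1.3252·71 + 0.1722·77 + 0.4335·38 = 123.8231
  x_1 = 0.2221·71 + 1.3496·77 + 0.3761·38 = 133.9764
  x_2 = 0.1228·71 + 0.4264·77 + 1.4858·38 = 98.0125

133.9764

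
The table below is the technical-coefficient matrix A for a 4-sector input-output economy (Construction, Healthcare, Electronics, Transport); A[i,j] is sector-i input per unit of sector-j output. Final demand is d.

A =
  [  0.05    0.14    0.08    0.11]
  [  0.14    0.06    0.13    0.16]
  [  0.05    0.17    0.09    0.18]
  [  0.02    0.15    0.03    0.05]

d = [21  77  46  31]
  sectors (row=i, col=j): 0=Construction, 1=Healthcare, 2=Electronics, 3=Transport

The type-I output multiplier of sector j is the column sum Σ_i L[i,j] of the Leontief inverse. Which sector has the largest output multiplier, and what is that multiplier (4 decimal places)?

Form M = I − A:
  [  0.95   -0.14   -0.08   -0.11]
  [ -0.14    0.94   -0.13   -0.16]
  [ -0.05   -0.17    0.91   -0.18]
  [ -0.02   -0.15   -0.03    0.95]
Leontief inverse L = M⁻¹:
  [  1.0957    0.2175    0.1336    0.1888]
  [  0.1874    1.1670    0.1916    0.2546]
  [  0.1063    0.2690    1.1558    0.2766]
  [  0.0560    0.1973    0.0696    1.1055]
Total output x = L · d:
  x_0 = 1.0957·21 + 0.2175·77 + 0.1336·46 + 0.1888·31 = 51.7553
  x_1 = 0.1874·21 + 1.1670·77 + 0.1916·46 + 0.2546·31 = 110.4998
  x_2 = 0.1063·21 + 0.2690·77 + 1.1558·46 + 0.2766·31 = 84.6862
  x_3 = 0.0560·21 + 0.1973·77 + 0.0696·46 + 1.1055·31 = 53.8428
Output multipliers (column sums of L):
  Construction: 1.4454
  Healthcare: 1.8508
  Electronics: 1.5506
  Transport: 1.8255

Healthcare (1.8508)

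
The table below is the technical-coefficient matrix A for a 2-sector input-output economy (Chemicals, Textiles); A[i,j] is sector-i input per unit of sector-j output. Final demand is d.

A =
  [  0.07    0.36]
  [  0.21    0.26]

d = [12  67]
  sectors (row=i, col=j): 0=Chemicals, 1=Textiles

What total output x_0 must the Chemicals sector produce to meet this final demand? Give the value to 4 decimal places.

Form M = I − A:
  [  0.93   -0.36]
  [ -0.21    0.74]
Leontief inverse L = M⁻¹:
  [  1.2080    0.5877]
  [  0.3428    1.5181]
Total output x = L · d:
  x_0 = 1.2080·12 + 0.5877·67 = 53.8688
  x_1 = 0.3428·12 + 1.5181·67 = 105.8276

53.8688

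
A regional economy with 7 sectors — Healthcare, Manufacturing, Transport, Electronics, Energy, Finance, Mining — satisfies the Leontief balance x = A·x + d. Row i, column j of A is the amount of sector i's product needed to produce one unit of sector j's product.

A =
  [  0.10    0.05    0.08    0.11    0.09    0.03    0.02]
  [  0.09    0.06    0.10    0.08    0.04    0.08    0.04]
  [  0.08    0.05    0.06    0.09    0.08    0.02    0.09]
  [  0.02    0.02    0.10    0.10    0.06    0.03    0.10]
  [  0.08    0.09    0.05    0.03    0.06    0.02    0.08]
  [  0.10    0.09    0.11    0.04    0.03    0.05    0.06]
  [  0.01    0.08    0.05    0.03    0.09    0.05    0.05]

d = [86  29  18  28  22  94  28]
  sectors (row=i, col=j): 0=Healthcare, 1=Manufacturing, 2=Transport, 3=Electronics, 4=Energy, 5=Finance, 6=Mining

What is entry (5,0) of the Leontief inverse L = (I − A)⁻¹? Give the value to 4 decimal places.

L[5,0] = 0.1620

Form M = I − A:
  [  0.90   -0.05   -0.08   -0.11   -0.09   -0.03   -0.02]
  [ -0.09    0.94   -0.10   -0.08   -0.04   -0.08   -0.04]
  [ -0.08   -0.05    0.94   -0.09   -0.08   -0.02   -0.09]
  [ -0.02   -0.02   -0.10    0.90   -0.06   -0.03   -0.10]
  [ -0.08   -0.09   -0.05   -0.03    0.94   -0.02   -0.08]
  [ -0.10   -0.09   -0.11   -0.04   -0.03    0.95   -0.06]
  [ -0.01   -0.08   -0.05   -0.03   -0.09   -0.05    0.95]
Leontief inverse L = M⁻¹:
  [  1.1589    0.0998    0.1470    0.1754    0.1483    0.0608    0.0773]
  [  0.1522    1.1127    0.1706    0.1462    0.0987    0.1139    0.0971]
  [  0.1327    0.1003    1.1226    0.1491    0.1374    0.0514    0.1439]
  [  0.0641    0.0655    0.1558    1.1518    0.1122    0.0576    0.1532]
  [  0.1304    0.1359    0.1058    0.0819    1.1098    0.0503    0.1237]
  [  0.1620    0.1423    0.1778    0.1052    0.0889    1.0846    0.1133]
  [  0.0549    0.1225    0.0993    0.0717    0.1305    0.0766    1.0917]
Total output x = L · d:
  x_0 = 1.1589·86 + 0.0998·29 + 0.1470·18 + 0.1754·28 + 0.1483·22 + 0.0608·94 + 0.0773·28 = 121.2580
  x_1 = 0.1522·86 + 1.1127·29 + 0.1706·18 + 0.1462·28 + 0.0987·22 + 0.1139·94 + 0.0971·28 = 68.1199
  x_2 = 0.1327·86 + 0.1003·29 + 1.1226·18 + 0.1491·28 + 0.1374·22 + 0.0514·94 + 0.1439·28 = 50.5853
  x_3 = 0.0641·86 + 0.0655·29 + 0.1558·18 + 1.1518·28 + 0.1122·22 + 0.0576·94 + 0.1532·28 = 54.6368
  x_4 = 0.1304·86 + 0.1359·29 + 0.1058·18 + 0.0819·28 + 1.1098·22 + 0.0503·94 + 0.1237·28 = 51.9598
  x_5 = 0.1620·86 + 0.1423·29 + 0.1778·18 + 0.1052·28 + 0.0889·22 + 1.0846·94 + 0.1133·28 = 131.2923
  x_6 = 0.0549·86 + 0.1225·29 + 0.0993·18 + 0.0717·28 + 0.1305·22 + 0.0766·94 + 1.0917·28 = 52.7069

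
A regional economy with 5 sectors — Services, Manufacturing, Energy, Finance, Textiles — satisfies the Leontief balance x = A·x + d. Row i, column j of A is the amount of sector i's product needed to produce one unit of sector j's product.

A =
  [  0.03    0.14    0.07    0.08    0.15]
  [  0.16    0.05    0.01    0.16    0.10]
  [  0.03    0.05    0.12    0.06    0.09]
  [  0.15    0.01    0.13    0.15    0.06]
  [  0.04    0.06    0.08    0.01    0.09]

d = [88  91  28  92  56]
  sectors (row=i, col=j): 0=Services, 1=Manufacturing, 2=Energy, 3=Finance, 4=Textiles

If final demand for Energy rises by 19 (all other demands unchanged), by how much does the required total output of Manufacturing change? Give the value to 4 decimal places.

Form M = I − A:
  [  0.97   -0.14   -0.07   -0.08   -0.15]
  [ -0.16    0.95   -0.01   -0.16   -0.10]
  [ -0.03   -0.05    0.88   -0.06   -0.09]
  [ -0.15   -0.01   -0.13    0.85   -0.06]
  [ -0.04   -0.06   -0.08   -0.01    0.91]
Leontief inverse L = M⁻¹:
  [  1.0979    0.1845    0.1320    0.1500    0.2242]
  [  0.2291    1.1048    0.0825    0.2375    0.1830]
  [  0.0723    0.0825    1.1719    0.1068    0.1439]
  [  0.2126    0.0645    0.2117    1.2252    0.1438]
  [  0.0721    0.0889    0.1166    0.0451    1.1351]
Total output x = L · d:
  x_0 = 1.0979·88 + 0.1845·91 + 0.1320·28 + 0.1500·92 + 0.2242·56 = 143.4510
  x_1 = 0.2291·88 + 1.1048·91 + 0.0825·28 + 0.2375·92 + 0.1830·56 = 155.0984
  x_2 = 0.0723·88 + 0.0825·91 + 1.1719·28 + 0.1068·92 + 0.1439·56 = 64.5705
  x_3 = 0.2126·88 + 0.0645·91 + 0.2117·28 + 1.2252·92 + 0.1438·56 = 151.2792
  x_4 = 0.0721·88 + 0.0889·91 + 0.1166·28 + 0.0451·92 + 1.1351·56 = 85.4092
Δx_1 = L[1,2] · Δd_2 = 0.0825 · 19 = 1.5674

1.5674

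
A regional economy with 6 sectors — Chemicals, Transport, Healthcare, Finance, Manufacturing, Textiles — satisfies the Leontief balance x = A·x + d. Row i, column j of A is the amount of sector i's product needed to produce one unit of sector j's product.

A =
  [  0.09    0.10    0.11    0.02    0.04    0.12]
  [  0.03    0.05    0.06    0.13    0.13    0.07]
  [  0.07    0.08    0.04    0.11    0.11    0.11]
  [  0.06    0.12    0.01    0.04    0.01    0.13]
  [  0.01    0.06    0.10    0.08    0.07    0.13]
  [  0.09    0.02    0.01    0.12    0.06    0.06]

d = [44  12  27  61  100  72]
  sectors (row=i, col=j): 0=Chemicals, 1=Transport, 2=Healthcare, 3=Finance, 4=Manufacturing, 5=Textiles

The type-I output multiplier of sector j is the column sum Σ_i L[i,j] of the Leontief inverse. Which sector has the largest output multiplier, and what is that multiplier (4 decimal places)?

Textiles (2.0853)

Form M = I − A:
  [  0.91   -0.10   -0.11   -0.02   -0.04   -0.12]
  [ -0.03    0.95   -0.06   -0.13   -0.13   -0.07]
  [ -0.07   -0.08    0.96   -0.11   -0.11   -0.11]
  [ -0.06   -0.12   -0.01    0.96   -0.01   -0.13]
  [ -0.01   -0.06   -0.10   -0.08    0.93   -0.13]
  [ -0.09   -0.02   -0.01   -0.12   -0.06    0.94]
Leontief inverse L = M⁻¹:
  [  1.1436    0.1565    0.1547    0.0968    0.1035    0.2035]
  [  0.0748    1.1088    0.1006    0.1980    0.1823    0.1565]
  [  0.1224    0.1427    1.0862    0.1857    0.1687    0.2024]
  [  0.1001    0.1602    0.0407    1.0984    0.0555    0.1891]
  [  0.0569    0.1118    0.1344    0.1514    1.1243    0.2077]
  [  0.1288    0.0677    0.0423    0.1653    0.0944    1.1262]
Total output x = L · d:
  x_0 = 1.1436·44 + 0.1565·12 + 0.1547·27 + 0.0968·61 + 0.1035·100 + 0.2035·72 = 87.2798
  x_1 = 0.0748·44 + 1.1088·12 + 0.1006·27 + 0.1980·61 + 0.1823·100 + 0.1565·72 = 60.8899
  x_2 = 0.1224·44 + 0.1427·12 + 1.0862·27 + 0.1857·61 + 0.1687·100 + 0.2024·72 = 79.1996
  x_3 = 0.1001·44 + 0.1602·12 + 0.0407·27 + 1.0984·61 + 0.0555·100 + 0.1891·72 = 93.5907
  x_4 = 0.0569·44 + 0.1118·12 + 0.1344·27 + 0.1514·61 + 1.1243·100 + 0.2077·72 = 144.0903
  x_5 = 0.1288·44 + 0.0677·12 + 0.0423·27 + 0.1653·61 + 0.0944·100 + 1.1262·72 = 108.2354
Output multipliers (column sums of L):
  Chemicals: 1.6266
  Transport: 1.7477
  Healthcare: 1.5588
  Finance: 1.8956
  Manufacturing: 1.7288
  Textiles: 2.0853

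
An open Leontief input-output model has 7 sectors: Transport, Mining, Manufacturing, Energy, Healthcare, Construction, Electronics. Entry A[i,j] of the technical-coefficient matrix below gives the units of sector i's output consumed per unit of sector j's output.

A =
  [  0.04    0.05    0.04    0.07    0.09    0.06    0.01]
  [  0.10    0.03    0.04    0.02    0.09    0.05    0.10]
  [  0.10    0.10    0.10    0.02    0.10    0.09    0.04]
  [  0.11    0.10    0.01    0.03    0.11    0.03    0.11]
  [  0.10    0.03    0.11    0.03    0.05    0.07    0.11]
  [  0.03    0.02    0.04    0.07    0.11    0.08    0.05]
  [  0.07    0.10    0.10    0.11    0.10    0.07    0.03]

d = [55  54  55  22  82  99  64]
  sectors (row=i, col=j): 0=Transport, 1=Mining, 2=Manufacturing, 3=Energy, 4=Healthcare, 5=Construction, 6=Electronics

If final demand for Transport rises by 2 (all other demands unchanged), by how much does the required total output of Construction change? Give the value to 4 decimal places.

0.1801

Form M = I − A:
  [  0.96   -0.05   -0.04   -0.07   -0.09   -0.06   -0.01]
  [ -0.10    0.97   -0.04   -0.02   -0.09   -0.05   -0.10]
  [ -0.10   -0.10    0.90   -0.02   -0.10   -0.09   -0.04]
  [ -0.11   -0.10   -0.01    0.97   -0.11   -0.03   -0.11]
  [ -0.10   -0.03   -0.11   -0.03    0.95   -0.07   -0.11]
  [ -0.03   -0.02   -0.04   -0.07   -0.11    0.92   -0.05]
  [ -0.07   -0.10   -0.10   -0.11   -0.10   -0.07    0.97]
Leontief inverse L = M⁻¹:
  [  1.0942    0.0881    0.0831    0.1011    0.1505    0.1034    0.0577]
  [  0.1609    1.0784    0.0968    0.0652    0.1628    0.1043    0.1481]
  [  0.1787    0.1568    1.1689    0.0695    0.1923    0.1593    0.1041]
  [  0.1828    0.1537    0.0734    1.0806    0.1931    0.0903    0.1698]
  [  0.1718    0.0902    0.1758    0.0814    1.1382    0.1350    0.1636]
  [  0.0900    0.0646    0.0915    0.1084    0.1784    1.1302    0.1021]
  [  0.1589    0.1651    0.1695    0.1599    0.1996    0.1404    1.1046]
Total output x = L · d:
  x_0 = 1.0942·55 + 0.0881·54 + 0.0831·55 + 0.1011·22 + 0.1505·82 + 0.1034·99 + 0.0577·64 = 98.0043
  x_1 = 0.1609·55 + 1.0784·54 + 0.0968·55 + 0.0652·22 + 0.1628·82 + 0.1043·99 + 0.1481·64 = 106.9959
  x_2 = 0.1787·55 + 0.1568·54 + 1.1689·55 + 0.0695·22 + 0.1923·82 + 0.1593·99 + 0.1041·64 = 122.3238
  x_3 = 0.1828·55 + 0.1537·54 + 0.0734·55 + 1.0806·22 + 0.1931·82 + 0.0903·99 + 0.1698·64 = 81.8094
  x_4 = 0.1718·55 + 0.0902·54 + 0.1758·55 + 0.0814·22 + 1.1382·82 + 0.1350·99 + 0.1636·64 = 142.9514
  x_5 = 0.0900·55 + 0.0646·54 + 0.0915·55 + 0.1084·22 + 0.1784·82 + 1.1302·99 + 0.1021·64 = 148.9098
  x_6 = 0.1589·55 + 0.1651·54 + 0.1695·55 + 0.1599·22 + 0.1996·82 + 0.1404·99 + 1.1046·64 = 131.4537
Δx_5 = L[5,0] · Δd_0 = 0.0900 · 2 = 0.1801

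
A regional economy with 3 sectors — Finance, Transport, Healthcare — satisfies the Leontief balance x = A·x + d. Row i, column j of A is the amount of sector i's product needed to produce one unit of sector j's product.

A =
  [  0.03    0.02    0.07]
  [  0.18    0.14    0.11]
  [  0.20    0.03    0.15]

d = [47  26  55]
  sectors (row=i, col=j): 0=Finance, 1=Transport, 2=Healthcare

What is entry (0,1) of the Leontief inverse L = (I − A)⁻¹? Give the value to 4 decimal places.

Form M = I − A:
  [  0.97   -0.02   -0.07]
  [ -0.18    0.86   -0.11]
  [ -0.20   -0.03    0.85]
Leontief inverse L = M⁻¹:
  [  1.0547    0.0277    0.0904]
  [  0.2536    1.1747    0.1729]
  [  0.2571    0.0480    1.2039]
Total output x = L · d:
  x_0 = 1.0547·47 + 0.0277·26 + 0.0904·55 = 55.2655
  x_1 = 0.2536·47 + 1.1747·26 + 0.1729·55 = 51.9740
  x_2 = 0.2571·47 + 0.0480·26 + 1.2039·55 = 79.5439

L[0,1] = 0.0277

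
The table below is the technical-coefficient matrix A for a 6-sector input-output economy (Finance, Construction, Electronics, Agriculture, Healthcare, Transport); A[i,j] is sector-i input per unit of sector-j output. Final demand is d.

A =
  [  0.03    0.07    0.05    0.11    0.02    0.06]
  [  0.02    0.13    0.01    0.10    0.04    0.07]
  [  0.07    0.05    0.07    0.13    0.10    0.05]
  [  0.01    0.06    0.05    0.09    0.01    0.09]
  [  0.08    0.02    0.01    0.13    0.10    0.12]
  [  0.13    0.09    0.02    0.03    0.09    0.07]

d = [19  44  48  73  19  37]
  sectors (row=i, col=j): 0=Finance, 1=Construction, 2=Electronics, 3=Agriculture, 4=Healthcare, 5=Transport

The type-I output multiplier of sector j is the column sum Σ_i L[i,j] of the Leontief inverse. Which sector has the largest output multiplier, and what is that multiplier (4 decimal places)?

Agriculture (1.9464)

Form M = I − A:
  [  0.97   -0.07   -0.05   -0.11   -0.02   -0.06]
  [ -0.02    0.87   -0.01   -0.10   -0.04   -0.07]
  [ -0.07   -0.05    0.93   -0.13   -0.10   -0.05]
  [ -0.01   -0.06   -0.05    0.91   -0.01   -0.09]
  [ -0.08   -0.02   -0.01   -0.13    0.90   -0.12]
  [ -0.13   -0.09   -0.02   -0.03   -0.09    0.93]
Leontief inverse L = M⁻¹:
  [  1.0575    0.1118    0.0694    0.1603    0.0482    0.1021]
  [  0.0493    1.1792    0.0268    0.1532    0.0699    0.1172]
  [  0.1101    0.1009    1.0972    0.2052    0.1423    0.1119]
  [  0.0389    0.0993    0.0673    1.1338    0.0382    0.1283]
  [  0.1244    0.0705    0.0342    0.1967    1.1411    0.1814]
  [  0.1683    0.1419    0.0414    0.0973    0.1282    1.1250]
Total output x = L · d:
  x_0 = 1.0575·19 + 0.1118·44 + 0.0694·48 + 0.1603·73 + 0.0482·19 + 0.1021·37 = 44.7371
  x_1 = 0.0493·19 + 1.1792·44 + 0.0268·48 + 0.1532·73 + 0.0699·19 + 0.1172·37 = 70.9640
  x_2 = 0.1101·19 + 0.1009·44 + 1.0972·48 + 0.2052·73 + 0.1423·19 + 0.1119·37 = 81.0223
  x_3 = 0.0389·19 + 0.0993·44 + 0.0673·48 + 1.1338·73 + 0.0382·19 + 0.1283·37 = 96.5802
  x_4 = 0.1244·19 + 0.0705·44 + 0.0342·48 + 0.1967·73 + 1.1411·19 + 0.1814·37 = 49.8607
  x_5 = 0.1683·19 + 0.1419·44 + 0.0414·48 + 0.0973·73 + 0.1282·19 + 1.1250·37 = 62.5891
Output multipliers (column sums of L):
  Finance: 1.5485
  Construction: 1.7038
  Electronics: 1.3363
  Agriculture: 1.9464
  Healthcare: 1.5679
  Transport: 1.7659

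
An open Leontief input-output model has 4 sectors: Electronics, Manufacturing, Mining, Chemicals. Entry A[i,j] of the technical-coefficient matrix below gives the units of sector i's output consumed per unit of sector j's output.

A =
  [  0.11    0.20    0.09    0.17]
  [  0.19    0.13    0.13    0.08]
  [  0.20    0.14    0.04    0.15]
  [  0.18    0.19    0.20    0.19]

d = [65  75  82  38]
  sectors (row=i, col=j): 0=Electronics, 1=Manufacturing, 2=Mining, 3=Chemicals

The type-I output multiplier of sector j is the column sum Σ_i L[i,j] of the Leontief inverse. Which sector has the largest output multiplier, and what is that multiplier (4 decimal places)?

Electronics (2.6720)

Form M = I − A:
  [  0.89   -0.20   -0.09   -0.17]
  [ -0.19    0.87   -0.13   -0.08]
  [ -0.20   -0.14    0.96   -0.15]
  [ -0.18   -0.19   -0.20    0.81]
Leontief inverse L = M⁻¹:
  [  1.3518    0.4352    0.2639    0.3756]
  [  0.4036    1.3453    0.2760    0.2687]
  [  0.4183    0.3654    1.2026    0.3466]
  [  0.4983    0.5025    0.4203    1.4666]
Total output x = L · d:
  x_0 = 1.3518·65 + 0.4352·75 + 0.2639·82 + 0.3756·38 = 156.4206
  x_1 = 0.4036·65 + 1.3453·75 + 0.2760·82 + 0.2687·38 = 159.9666
  x_2 = 0.4183·65 + 0.3654·75 + 1.2026·82 + 0.3466·38 = 166.3761
  x_3 = 0.4983·65 + 0.5025·75 + 0.4203·82 + 1.4666·38 = 160.2773
Output multipliers (column sums of L):
  Electronics: 2.6720
  Manufacturing: 2.6484
  Mining: 2.1628
  Chemicals: 2.4574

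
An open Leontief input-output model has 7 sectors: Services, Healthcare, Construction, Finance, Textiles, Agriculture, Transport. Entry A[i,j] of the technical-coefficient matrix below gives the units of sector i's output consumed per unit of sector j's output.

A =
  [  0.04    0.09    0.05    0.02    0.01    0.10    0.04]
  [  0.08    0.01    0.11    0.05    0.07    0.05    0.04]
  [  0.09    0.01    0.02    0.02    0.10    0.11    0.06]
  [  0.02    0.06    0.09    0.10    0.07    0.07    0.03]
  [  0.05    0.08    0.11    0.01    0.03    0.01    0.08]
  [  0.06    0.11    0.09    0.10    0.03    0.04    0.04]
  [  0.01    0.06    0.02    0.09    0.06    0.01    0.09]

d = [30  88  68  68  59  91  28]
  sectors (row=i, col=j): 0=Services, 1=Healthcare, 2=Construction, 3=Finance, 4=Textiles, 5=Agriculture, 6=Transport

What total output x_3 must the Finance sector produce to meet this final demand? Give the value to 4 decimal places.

Form M = I − A:
  [  0.96   -0.09   -0.05   -0.02   -0.01   -0.10   -0.04]
  [ -0.08    0.99   -0.11   -0.05   -0.07   -0.05   -0.04]
  [ -0.09   -0.01    0.98   -0.02   -0.10   -0.11   -0.06]
  [ -0.02   -0.06   -0.09    0.90   -0.07   -0.07   -0.03]
  [ -0.05   -0.08   -0.11   -0.01    0.97   -0.01   -0.08]
  [ -0.06   -0.11   -0.09   -0.10   -0.03    0.96   -0.04]
  [ -0.01   -0.06   -0.02   -0.09   -0.06   -0.01    0.91]
Leontief inverse L = M⁻¹:
  [  1.0731    0.1244    0.0922    0.0552    0.0420    0.1340    0.0701]
  [  0.1158    1.0508    0.1536    0.0836    0.1065    0.0924    0.0776]
  [  0.1230    0.0580    1.0684    0.0570    0.1303    0.1448    0.0981]
  [  0.0595    0.1020    0.1438    1.1420    0.1130    0.1132    0.0691]
  [  0.0833    0.1098    0.1465    0.0397    1.0662    0.0464    0.1152]
  [  0.1021    0.1515    0.1456    0.1438    0.0760    1.0890    0.0800]
  [  0.0346    0.0909    0.0601    0.1245    0.0927    0.0370    1.1223]
Total output x = L · d:
  x_0 = 1.0731·30 + 0.1244·88 + 0.0922·68 + 0.0552·68 + 0.0420·59 + 0.1340·91 + 0.0701·28 = 69.7997
  x_1 = 0.1158·30 + 1.0508·88 + 0.1536·68 + 0.0836·68 + 0.1065·59 + 0.0924·91 + 0.0776·28 = 128.9414
  x_2 = 0.1230·30 + 0.0580·88 + 1.0684·68 + 0.0570·68 + 0.1303·59 + 0.1448·91 + 0.0981·28 = 108.9287
  x_3 = 0.0595·30 + 0.1020·88 + 0.1438·68 + 1.1420·68 + 0.1130·59 + 0.1132·91 + 0.0691·28 = 117.0960
  x_4 = 0.0833·30 + 0.1098·88 + 0.1465·68 + 0.0397·68 + 1.0662·59 + 0.0464·91 + 0.1152·28 = 95.1805
  x_5 = 0.1021·30 + 0.1515·88 + 0.1456·68 + 0.1438·68 + 0.0760·59 + 1.0890·91 + 0.0800·28 = 141.8896
  x_6 = 0.0346·30 + 0.0909·88 + 0.0601·68 + 0.1245·68 + 0.0927·59 + 0.0370·91 + 1.1223·28 = 61.8477

117.0960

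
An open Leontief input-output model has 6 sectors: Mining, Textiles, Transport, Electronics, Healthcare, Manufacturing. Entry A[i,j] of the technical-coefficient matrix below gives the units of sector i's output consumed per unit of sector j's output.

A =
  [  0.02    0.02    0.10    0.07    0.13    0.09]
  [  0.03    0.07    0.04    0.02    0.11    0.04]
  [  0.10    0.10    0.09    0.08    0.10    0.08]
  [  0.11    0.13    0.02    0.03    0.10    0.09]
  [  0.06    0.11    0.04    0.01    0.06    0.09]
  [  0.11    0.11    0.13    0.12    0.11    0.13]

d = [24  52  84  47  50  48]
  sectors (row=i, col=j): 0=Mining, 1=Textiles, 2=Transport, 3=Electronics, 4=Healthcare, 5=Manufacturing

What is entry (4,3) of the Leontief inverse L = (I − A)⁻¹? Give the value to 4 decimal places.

Form M = I − A:
  [  0.98   -0.02   -0.10   -0.07   -0.13   -0.09]
  [ -0.03    0.93   -0.04   -0.02   -0.11   -0.04]
  [ -0.10   -0.10    0.91   -0.08   -0.10   -0.08]
  [ -0.11   -0.13   -0.02    0.97   -0.10   -0.09]
  [ -0.06   -0.11   -0.04   -0.01    0.94   -0.09]
  [ -0.11   -0.11   -0.13   -0.12   -0.11    0.87]
Leontief inverse L = M⁻¹:
  [  1.0842    0.1010    0.1590    0.1160    0.2103    0.1652]
  [  0.0673    1.1213    0.0774    0.0469    0.1640    0.0875]
  [  0.1710    0.1915    1.1621    0.1351    0.2038    0.1684]
  [  0.1657    0.2049    0.0828    1.0763    0.1895    0.1651]
  [  0.1060    0.1703    0.0912    0.0488    1.1308    0.1492]
  [  0.2074    0.2330    0.2265    0.1954    0.2469    1.2482]
Total output x = L · d:
  x_0 = 1.0842·24 + 0.1010·52 + 0.1590·84 + 0.1160·47 + 0.2103·50 + 0.1652·48 = 68.5284
  x_1 = 0.0673·24 + 1.1213·52 + 0.0774·84 + 0.0469·47 + 0.1640·50 + 0.0875·48 = 81.0298
  x_2 = 0.1710·24 + 0.1915·52 + 1.1621·84 + 0.1351·47 + 0.2038·50 + 0.1684·48 = 136.2986
  x_3 = 0.1657·24 + 0.2049·52 + 0.0828·84 + 1.0763·47 + 0.1895·50 + 0.1651·48 = 89.5709
  x_4 = 0.1060·24 + 0.1703·52 + 0.0912·84 + 0.0488·47 + 1.1308·50 + 0.1492·48 = 85.0562
  x_5 = 0.2074·24 + 0.2330·52 + 0.2265·84 + 0.1954·47 + 0.2469·50 + 1.2482·48 = 117.5574

L[4,3] = 0.0488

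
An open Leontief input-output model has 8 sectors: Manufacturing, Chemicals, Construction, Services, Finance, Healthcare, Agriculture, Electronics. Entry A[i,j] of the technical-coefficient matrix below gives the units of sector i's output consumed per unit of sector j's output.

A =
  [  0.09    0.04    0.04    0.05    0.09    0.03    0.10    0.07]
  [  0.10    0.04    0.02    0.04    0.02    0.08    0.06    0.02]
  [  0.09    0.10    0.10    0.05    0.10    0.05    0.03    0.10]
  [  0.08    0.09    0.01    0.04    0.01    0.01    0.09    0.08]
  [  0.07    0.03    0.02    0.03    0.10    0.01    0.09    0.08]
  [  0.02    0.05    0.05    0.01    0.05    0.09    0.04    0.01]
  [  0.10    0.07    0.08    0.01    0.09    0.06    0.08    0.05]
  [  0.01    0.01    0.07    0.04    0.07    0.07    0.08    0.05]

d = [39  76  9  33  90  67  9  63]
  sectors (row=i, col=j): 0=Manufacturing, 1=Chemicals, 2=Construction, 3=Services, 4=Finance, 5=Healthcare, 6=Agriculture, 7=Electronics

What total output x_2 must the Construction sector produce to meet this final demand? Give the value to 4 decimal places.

Form M = I − A:
  [  0.91   -0.04   -0.04   -0.05   -0.09   -0.03   -0.10   -0.07]
  [ -0.10    0.96   -0.02   -0.04   -0.02   -0.08   -0.06   -0.02]
  [ -0.09   -0.10    0.90   -0.05   -0.10   -0.05   -0.03   -0.10]
  [ -0.08   -0.09   -0.01    0.96   -0.01   -0.01   -0.09   -0.08]
  [ -0.07   -0.03   -0.02   -0.03    0.90   -0.01   -0.09   -0.08]
  [ -0.02   -0.05   -0.05   -0.01   -0.05    0.91   -0.04   -0.01]
  [ -0.10   -0.07   -0.08   -0.01   -0.09   -0.06    0.92   -0.05]
  [ -0.01   -0.01   -0.07   -0.04   -0.07   -0.07   -0.08    0.95]
Leontief inverse L = M⁻¹:
  [  1.1586    0.0877    0.0872    0.0814    0.1596    0.0744    0.1723    0.1265]
  [  0.1496    1.0761    0.0535    0.0623    0.0675    0.1156    0.1109    0.0573]
  [  0.1699    0.1570    1.1560    0.0905    0.1800    0.1062    0.1120    0.1673]
  [  0.1355    0.1269    0.0473    1.0654    0.0603    0.0496    0.1473    0.1207]
  [  0.1267    0.0679    0.0596    0.0562    1.1603    0.0467    0.1523    0.1280]
  [  0.0597    0.0807    0.0792    0.0276    0.0901    1.1219    0.0781    0.0403]
  [  0.1731    0.1211    0.1316    0.0437    0.1649    0.1102    1.1526    0.1086]
  [  0.0603    0.0503    0.1100    0.0629    0.1242    0.1073    0.1315    1.0935]
Total output x = L · d:
  x_0 = 1.1586·39 + 0.0877·76 + 0.0872·9 + 0.0814·33 + 0.1596·90 + 0.0744·67 + 0.1723·9 + 0.1265·63 = 84.1954
  x_1 = 0.1496·39 + 1.0761·76 + 0.0535·9 + 0.0623·33 + 0.0675·90 + 0.1156·67 + 0.1109·9 + 0.0573·63 = 108.5801
  x_2 = 0.1699·39 + 0.1570·76 + 1.1560·9 + 0.0905·33 + 0.1800·90 + 0.1062·67 + 0.1120·9 + 0.1673·63 = 66.8150
  x_3 = 0.1355·39 + 0.1269·76 + 0.0473·9 + 1.0654·33 + 0.0603·90 + 0.0496·67 + 0.1473·9 + 0.1207·63 = 68.2018
  x_4 = 0.1267·39 + 0.0679·76 + 0.0596·9 + 0.0562·33 + 1.1603·90 + 0.0467·67 + 0.1523·9 + 0.1280·63 = 129.4848
  x_5 = 0.0597·39 + 0.0807·76 + 0.0792·9 + 0.0276·33 + 0.0901·90 + 1.1219·67 + 0.0781·9 + 0.0403·63 = 96.6019
  x_6 = 0.1731·39 + 0.1211·76 + 0.1316·9 + 0.0437·33 + 0.1649·90 + 0.1102·67 + 1.1526·9 + 0.1086·63 = 58.0232
  x_7 = 0.0603·39 + 0.0503·76 + 0.1100·9 + 0.0629·33 + 0.1242·90 + 0.1073·67 + 0.1315·9 + 1.0935·63 = 97.6851

66.8150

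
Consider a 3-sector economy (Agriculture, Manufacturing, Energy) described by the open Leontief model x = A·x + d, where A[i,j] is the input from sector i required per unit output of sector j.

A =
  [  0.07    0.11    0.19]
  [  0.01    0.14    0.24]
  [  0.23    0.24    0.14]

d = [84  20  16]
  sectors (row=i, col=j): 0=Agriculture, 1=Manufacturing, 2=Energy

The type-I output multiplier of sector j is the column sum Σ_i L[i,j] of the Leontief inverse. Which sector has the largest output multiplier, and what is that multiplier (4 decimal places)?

Form M = I − A:
  [  0.93   -0.11   -0.19]
  [ -0.01    0.86   -0.24]
  [ -0.23   -0.24    0.86]
Leontief inverse L = M⁻¹:
  [  1.1575    0.2379    0.3221]
  [  0.1083    1.2833    0.3820]
  [  0.3398    0.4218    1.3556]
Total output x = L · d:
  x_0 = 1.1575·84 + 0.2379·20 + 0.3221·16 = 107.1425
  x_1 = 0.1083·84 + 1.2833·20 + 0.3820·16 = 40.8734
  x_2 = 0.3398·84 + 0.4218·20 + 1.3556·16 = 58.6656
Output multipliers (column sums of L):
  Agriculture: 1.6056
  Manufacturing: 1.9430
  Energy: 2.0597

Energy (2.0597)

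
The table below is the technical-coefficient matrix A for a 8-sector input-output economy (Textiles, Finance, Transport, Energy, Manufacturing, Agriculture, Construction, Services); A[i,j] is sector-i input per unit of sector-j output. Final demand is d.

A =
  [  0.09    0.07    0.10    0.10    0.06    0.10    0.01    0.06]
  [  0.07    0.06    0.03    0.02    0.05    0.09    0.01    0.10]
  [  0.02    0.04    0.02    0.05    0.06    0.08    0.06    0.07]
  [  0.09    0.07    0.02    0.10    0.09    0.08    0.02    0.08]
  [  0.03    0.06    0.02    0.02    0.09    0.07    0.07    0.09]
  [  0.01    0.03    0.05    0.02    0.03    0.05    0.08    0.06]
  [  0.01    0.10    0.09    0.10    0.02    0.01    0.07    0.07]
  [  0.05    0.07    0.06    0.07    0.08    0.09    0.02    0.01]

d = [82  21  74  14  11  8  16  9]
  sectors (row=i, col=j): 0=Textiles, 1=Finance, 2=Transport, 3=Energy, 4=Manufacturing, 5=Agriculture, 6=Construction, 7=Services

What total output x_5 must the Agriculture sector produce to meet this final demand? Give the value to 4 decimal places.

22.7826

Form M = I − A:
  [  0.91   -0.07   -0.10   -0.10   -0.06   -0.10   -0.01   -0.06]
  [ -0.07    0.94   -0.03   -0.02   -0.05   -0.09   -0.01   -0.10]
  [ -0.02   -0.04    0.98   -0.05   -0.06   -0.08   -0.06   -0.07]
  [ -0.09   -0.07   -0.02    0.90   -0.09   -0.08   -0.02   -0.08]
  [ -0.03   -0.06   -0.02   -0.02    0.91   -0.07   -0.07   -0.09]
  [ -0.01   -0.03   -0.05   -0.02   -0.03    0.95   -0.08   -0.06]
  [ -0.01   -0.10   -0.09   -0.10   -0.02   -0.01    0.93   -0.07]
  [ -0.05   -0.07   -0.06   -0.07   -0.08   -0.09   -0.02    0.99]
Leontief inverse L = M⁻¹:
  [  1.1425    0.1331    0.1490    0.1615    0.1273    0.1815    0.0548    0.1327]
  [  0.1062    1.1058    0.0685    0.0619    0.0973    0.1486    0.0421    0.1488]
  [  0.0510    0.0848    1.0545    0.0907    0.1031    0.1295    0.0929    0.1173]
  [  0.1419    0.1322    0.0680    1.1588    0.1553    0.1569    0.0606    0.1483]
  [  0.0641    0.1108    0.0595    0.0640    1.1386    0.1262    0.1067    0.1432]
  [  0.0330    0.0675    0.0793    0.0548    0.0634    1.0889    0.1079    0.0983]
  [  0.0522    0.1547    0.1277    0.1523    0.0734    0.0730    1.1036    0.1293]
  [  0.0876    0.1176    0.0957    0.1132    0.1298    0.1493    0.0564    1.0680]
Total output x = L · d:
  x_0 = 1.1425·82 + 0.1331·21 + 0.1490·74 + 0.1615·14 + 0.1273·11 + 0.1815·8 + 0.0548·16 + 0.1327·9 = 114.6853
  x_1 = 0.1062·82 + 1.1058·21 + 0.0685·74 + 0.0619·14 + 0.0973·11 + 0.1486·8 + 0.0421·16 + 0.1488·9 = 42.1333
  x_2 = 0.0510·82 + 0.0848·21 + 1.0545·74 + 0.0907·14 + 0.1031·11 + 0.1295·8 + 0.0929·16 + 0.1173·9 = 89.9736
  x_3 = 0.1419·82 + 0.1322·21 + 0.0680·74 + 1.1588·14 + 0.1553·11 + 0.1569·8 + 0.0606·16 + 0.1483·9 = 40.9364
  x_4 = 0.0641·82 + 0.1108·21 + 0.0595·74 + 0.0640·14 + 1.1386·11 + 0.1262·8 + 0.1067·16 + 0.1432·9 = 29.4118
  x_5 = 0.0330·82 + 0.0675·21 + 0.0793·74 + 0.0548·14 + 0.0634·11 + 1.0889·8 + 0.1079·16 + 0.0983·9 = 22.7826
  x_6 = 0.0522·82 + 0.1547·21 + 0.1277·74 + 0.1523·14 + 0.0734·11 + 0.0730·8 + 1.1036·16 + 0.1293·9 = 39.3217
  x_7 = 0.0876·82 + 0.1176·21 + 0.0957·74 + 0.1132·14 + 0.1298·11 + 0.1493·8 + 0.0564·16 + 1.0680·9 = 31.4519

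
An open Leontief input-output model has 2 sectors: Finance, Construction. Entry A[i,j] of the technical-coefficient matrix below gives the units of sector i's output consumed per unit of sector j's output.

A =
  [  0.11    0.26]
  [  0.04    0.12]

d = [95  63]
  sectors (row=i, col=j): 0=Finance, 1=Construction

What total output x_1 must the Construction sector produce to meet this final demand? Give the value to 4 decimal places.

77.4715

Form M = I − A:
  [  0.89   -0.26]
  [ -0.04    0.88]
Leontief inverse L = M⁻¹:
  [  1.1387    0.3364]
  [  0.0518    1.1517]
Total output x = L · d:
  x_0 = 1.1387·95 + 0.3364·63 = 129.3737
  x_1 = 0.0518·95 + 1.1517·63 = 77.4715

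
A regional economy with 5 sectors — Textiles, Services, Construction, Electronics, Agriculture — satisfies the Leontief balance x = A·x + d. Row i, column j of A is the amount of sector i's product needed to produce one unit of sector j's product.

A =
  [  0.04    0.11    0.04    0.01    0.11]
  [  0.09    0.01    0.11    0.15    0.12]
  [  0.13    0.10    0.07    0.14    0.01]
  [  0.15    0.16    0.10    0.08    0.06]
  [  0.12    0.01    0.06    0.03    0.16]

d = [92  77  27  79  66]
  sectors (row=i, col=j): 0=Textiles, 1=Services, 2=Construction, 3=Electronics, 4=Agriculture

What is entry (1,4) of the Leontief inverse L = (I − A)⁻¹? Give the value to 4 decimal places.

L[1,4] = 0.1958

Form M = I − A:
  [  0.96   -0.11   -0.04   -0.01   -0.11]
  [ -0.09    0.99   -0.11   -0.15   -0.12]
  [ -0.13   -0.10    0.93   -0.14   -0.01]
  [ -0.15   -0.16   -0.10    0.92   -0.06]
  [ -0.12   -0.01   -0.06   -0.03    0.84]
Leontief inverse L = M⁻¹:
  [  1.0948    0.1399    0.0801    0.0524    0.1681]
  [  0.1823    1.0838    0.1714    0.2111    0.1958]
  [  0.2115    0.1718    1.1319    0.2052    0.0804]
  [  0.2451    0.2335    0.1725    1.1588    0.1503]
  [  0.1824    0.0535    0.1005    0.0660    1.2279]
Total output x = L · d:
  x_0 = 1.0948·92 + 0.1399·77 + 0.0801·27 + 0.0524·79 + 0.1681·66 = 128.8885
  x_1 = 0.1823·92 + 1.0838·77 + 0.1714·27 + 0.2111·79 + 0.1958·66 = 134.4505
  x_2 = 0.2115·92 + 0.1718·77 + 1.1319·27 + 0.2052·79 + 0.0804·66 = 84.7632
  x_3 = 0.2451·92 + 0.2335·77 + 0.1725·27 + 1.1588·79 + 0.1503·66 = 146.6459
  x_4 = 0.1824·92 + 0.0535·77 + 0.1005·27 + 0.0660·79 + 1.2279·66 = 109.8765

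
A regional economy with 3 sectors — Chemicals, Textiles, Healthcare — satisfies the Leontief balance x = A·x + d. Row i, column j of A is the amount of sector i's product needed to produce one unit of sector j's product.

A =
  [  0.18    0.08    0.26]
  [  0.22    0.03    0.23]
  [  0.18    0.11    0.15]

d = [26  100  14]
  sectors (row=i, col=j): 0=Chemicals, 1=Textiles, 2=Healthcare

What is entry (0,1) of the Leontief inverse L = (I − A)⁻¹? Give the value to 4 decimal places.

Form M = I − A:
  [  0.82   -0.08   -0.26]
  [ -0.22    0.97   -0.23]
  [ -0.18   -0.11    0.85]
Leontief inverse L = M⁻¹:
  [  1.3653    0.1650    0.4623]
  [  0.3902    1.1107    0.4199]
  [  0.3396    0.1787    1.3287]
Total output x = L · d:
  x_0 = 1.3653·26 + 0.1650·100 + 0.4623·14 = 58.4703
  x_1 = 0.3902·26 + 1.1107·100 + 0.4199·14 = 127.0954
  x_2 = 0.3396·26 + 0.1787·100 + 1.3287·14 = 45.3002

L[0,1] = 0.1650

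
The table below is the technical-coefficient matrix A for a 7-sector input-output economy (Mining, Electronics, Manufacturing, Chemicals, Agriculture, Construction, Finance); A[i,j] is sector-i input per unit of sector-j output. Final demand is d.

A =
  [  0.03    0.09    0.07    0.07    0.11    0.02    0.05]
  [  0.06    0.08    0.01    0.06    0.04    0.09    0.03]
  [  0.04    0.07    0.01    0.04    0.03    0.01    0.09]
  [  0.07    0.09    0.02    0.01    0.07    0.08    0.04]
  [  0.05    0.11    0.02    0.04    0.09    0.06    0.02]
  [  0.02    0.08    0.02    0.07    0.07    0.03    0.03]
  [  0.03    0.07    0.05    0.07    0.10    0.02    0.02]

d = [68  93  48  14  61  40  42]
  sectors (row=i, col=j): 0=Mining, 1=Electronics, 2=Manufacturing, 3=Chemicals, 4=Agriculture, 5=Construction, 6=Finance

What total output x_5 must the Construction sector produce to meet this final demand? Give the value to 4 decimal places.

Form M = I − A:
  [  0.97   -0.09   -0.07   -0.07   -0.11   -0.02   -0.05]
  [ -0.06    0.92   -0.01   -0.06   -0.04   -0.09   -0.03]
  [ -0.04   -0.07    0.99   -0.04   -0.03   -0.01   -0.09]
  [ -0.07   -0.09   -0.02    0.99   -0.07   -0.08   -0.04]
  [ -0.05   -0.11   -0.02   -0.04    0.91   -0.06   -0.02]
  [ -0.02   -0.08   -0.02   -0.07   -0.07    0.97   -0.03]
  [ -0.03   -0.07   -0.05   -0.07   -0.10   -0.02    0.98]
Leontief inverse L = M⁻¹:
  [  1.0630    0.1504    0.0870    0.1036    0.1587    0.0567    0.0760]
  [  0.0859    1.1305    0.0260    0.0911    0.0828    0.1206    0.0505]
  [  0.0609    0.1089    1.0241    0.0647    0.0651    0.0335    0.1055]
  [  0.0957    0.1421    0.0369    1.0437    0.1145    0.1100    0.0609]
  [  0.0785    0.1644    0.0356    0.0724    1.1341    0.0942    0.0413]
  [  0.0446    0.1244    0.0323    0.0945    0.1059    1.0590    0.0475]
  [  0.0575    0.1204    0.0637    0.0968    0.1402    0.0511    1.0413]
Total output x = L · d:
  x_0 = 1.0630·68 + 0.1504·93 + 0.0870·48 + 0.1036·14 + 0.1587·61 + 0.0567·40 + 0.0760·42 = 107.0362
  x_1 = 0.0859·68 + 1.1305·93 + 0.0260·48 + 0.0911·14 + 0.0828·61 + 0.1206·40 + 0.0505·42 = 125.4881
  x_2 = 0.0609·68 + 0.1089·93 + 1.0241·48 + 0.0647·14 + 0.0651·61 + 0.0335·40 + 0.1055·42 = 74.0788
  x_3 = 0.0957·68 + 0.1421·93 + 0.0369·48 + 1.0437·14 + 0.1145·61 + 0.1100·40 + 0.0609·42 = 50.0484
  x_4 = 0.0785·68 + 0.1644·93 + 0.0356·48 + 0.0724·14 + 1.1341·61 + 0.0942·40 + 0.0413·42 = 98.0368
  x_5 = 0.0446·68 + 0.1244·93 + 0.0323·48 + 0.0945·14 + 0.1059·61 + 1.0590·40 + 0.0475·42 = 68.2915
  x_6 = 0.0575·68 + 0.1204·93 + 0.0637·48 + 0.0968·14 + 0.1402·61 + 0.0511·40 + 1.0413·42 = 73.8491

68.2915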